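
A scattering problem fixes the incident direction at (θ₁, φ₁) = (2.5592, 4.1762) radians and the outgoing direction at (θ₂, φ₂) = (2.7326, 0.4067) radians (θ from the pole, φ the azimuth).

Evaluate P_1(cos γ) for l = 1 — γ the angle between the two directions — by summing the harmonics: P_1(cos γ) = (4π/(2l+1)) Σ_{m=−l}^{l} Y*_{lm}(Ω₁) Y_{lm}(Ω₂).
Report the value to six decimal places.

0.589253

Expand P_1 via completeness: Σ_{m} conj(Y_{1,m}) at Ω₁ times Y_{1,m} at Ω₂ —
  m=-1: Y*=-0.097079-0.163362i  Y=+0.126191-0.054352i  product -0.021130-0.015338i
  m=+0: Y*=-0.408056-0.000000i  Y=-0.448304+0.000000i  product +0.182933+0.000000i
  m=+1: Y*=+0.097079-0.163362i  Y=-0.126191-0.054352i  product -0.021130+0.015338i
Accumulated sum +0.140674+0.000000i; after 4π/(2l+1) scaling, +0.589253+0.000000i ⇒ P_1 = 0.589253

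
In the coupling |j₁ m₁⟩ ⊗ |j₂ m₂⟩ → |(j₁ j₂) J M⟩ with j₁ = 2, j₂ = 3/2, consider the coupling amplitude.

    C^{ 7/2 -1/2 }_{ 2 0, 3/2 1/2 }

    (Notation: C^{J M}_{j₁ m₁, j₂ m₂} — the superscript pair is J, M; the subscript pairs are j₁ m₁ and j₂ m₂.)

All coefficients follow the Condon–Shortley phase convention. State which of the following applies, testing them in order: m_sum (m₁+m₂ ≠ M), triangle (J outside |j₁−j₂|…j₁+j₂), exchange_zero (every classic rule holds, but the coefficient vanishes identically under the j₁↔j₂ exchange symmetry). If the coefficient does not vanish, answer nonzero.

m-sum: m₁+m₂ = 0+1/2 = 1/2, M = -1/2  ✗ ⇒ coefficient is 0

m_sum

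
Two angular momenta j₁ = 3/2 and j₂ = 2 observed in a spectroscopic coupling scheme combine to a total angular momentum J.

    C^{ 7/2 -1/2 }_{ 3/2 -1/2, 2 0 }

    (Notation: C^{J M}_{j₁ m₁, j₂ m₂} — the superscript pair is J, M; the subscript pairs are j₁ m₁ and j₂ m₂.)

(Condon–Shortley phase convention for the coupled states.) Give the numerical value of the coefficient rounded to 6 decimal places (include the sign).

j₁+j₂−J=0  J+j₁−j₂=3  J−j₁+j₂=4  j₁+j₂+J+1=8
(j₁±m₁, j₂±m₂, J±M) = (1,2,2,2,3,4)
P² = 1152/35
sum k=0..0:
  [0] +1/8 = 1/8
S = 1/8
C² = P²·S² = 18/35 ; C = +0.717137

+0.717137  (= +√(18/35))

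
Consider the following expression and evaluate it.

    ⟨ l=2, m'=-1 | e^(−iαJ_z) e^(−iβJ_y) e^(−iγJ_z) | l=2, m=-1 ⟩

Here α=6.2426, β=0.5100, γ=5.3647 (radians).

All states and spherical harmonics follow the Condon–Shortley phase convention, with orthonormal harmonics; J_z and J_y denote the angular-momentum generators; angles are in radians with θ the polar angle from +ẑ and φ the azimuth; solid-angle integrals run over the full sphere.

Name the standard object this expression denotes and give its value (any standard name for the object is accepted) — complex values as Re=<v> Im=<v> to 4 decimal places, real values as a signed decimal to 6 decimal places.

Wigner D-matrix element, Re=0.4009 Im=-0.5715

This is a Wigner D-matrix element — the rotation-matrix element ⟨l m'| R(α,β,γ) |l m⟩ in the angular-momentum basis.
Split into d^2_{-1,-1}(β=0.5100) × two z-phases.
Half-angle: c=0.967663, s=0.252245. N=√(1·6·1·6)=6.000000
The bounds max(0,m−m')=0 and min(l+m,l−m')=1 give 2 terms
  k=0: (−1)^0·6.0000/(6)·0.9677^4·0.2522^0 = +0.876793
  k=1: (−1)^1·6.0000/(2)·0.9677^2·0.2522^2 = -0.178738
d^2_{-1,-1}(0.5100) = +0.876793 -0.178738 = +0.698055
Attach z-rotation phases: D = e^{-i(-1)(6.2426)}·(+0.698055)·e^{-i(-1)(5.3647)} = +0.400880-0.571469i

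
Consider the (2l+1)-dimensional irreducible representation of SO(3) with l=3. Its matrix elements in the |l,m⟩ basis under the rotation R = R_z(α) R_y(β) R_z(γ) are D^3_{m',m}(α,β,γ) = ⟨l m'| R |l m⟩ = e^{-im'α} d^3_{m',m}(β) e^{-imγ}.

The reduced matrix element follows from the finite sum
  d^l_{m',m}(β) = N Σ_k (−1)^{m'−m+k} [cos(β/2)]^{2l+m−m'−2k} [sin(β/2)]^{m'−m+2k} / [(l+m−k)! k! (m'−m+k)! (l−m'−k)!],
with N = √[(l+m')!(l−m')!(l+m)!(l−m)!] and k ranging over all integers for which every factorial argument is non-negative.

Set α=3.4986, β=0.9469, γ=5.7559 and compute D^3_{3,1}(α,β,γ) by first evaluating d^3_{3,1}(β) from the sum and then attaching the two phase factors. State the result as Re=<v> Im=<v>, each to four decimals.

Split into d^3_{3,1}(β=0.9469) × two z-phases.
Half-angle: c=0.890001, s=0.455959. N=√(720·1·24·2)=185.903201
k: max(0,(1)−(3))=0 … min(3+(1),3−(3))=0
  k=0: (−1)^2·185.9032/(48)·0.8900^4·0.4560^2 = +0.505195
d^3_{3,1}(0.9469) = +0.505195
Attach z-rotation phases: D = e^{-i(3)(3.4986)}·(+0.505195)·e^{-i(1)(5.7559)} = -0.432337+0.261356i

Re=-0.4323 Im=0.2614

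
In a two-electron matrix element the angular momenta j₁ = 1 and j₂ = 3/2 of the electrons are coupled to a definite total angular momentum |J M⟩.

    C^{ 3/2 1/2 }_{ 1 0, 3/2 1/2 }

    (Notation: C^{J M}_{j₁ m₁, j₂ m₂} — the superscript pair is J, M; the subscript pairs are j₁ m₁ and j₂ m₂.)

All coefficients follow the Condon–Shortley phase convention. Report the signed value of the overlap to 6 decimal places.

−√(1/15) = -0.258199

triangle: 1!·1!·2!/5! = 2/120
(j±m)!: 1!·1!·2!·1!·2!·1! = 4
prefactor² = (2J+1)·Δ·N² = 4/15
  k=0: +1/(0!·1!·1!·2!·0!·0!) = 1/2
  k=1: −1/(1!·0!·0!·1!·1!·1!) = -1
Σ = -1/2  ⇒  CG² = 4/15·(-1/2)² = 1/15
CG = −√(1/15) = -0.258199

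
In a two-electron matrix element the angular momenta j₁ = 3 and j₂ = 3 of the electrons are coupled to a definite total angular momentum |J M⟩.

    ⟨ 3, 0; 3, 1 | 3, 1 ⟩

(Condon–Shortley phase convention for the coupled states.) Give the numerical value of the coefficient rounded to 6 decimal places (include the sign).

j₁+j₂−J=3  J+j₁−j₂=3  J−j₁+j₂=3  j₁+j₂+J+1=10
(j₁±m₁, j₂±m₂, J±M) = (3,3,4,2,4,2)
P² = 864/25
sum k=1..3:
  [1] −1/24 = -1/24
  [2] +1/8 = 1/8
  [3] −1/72 = -1/72
S = 5/72
C² = P²·S² = 1/6 ; C = +0.408248

+0.408248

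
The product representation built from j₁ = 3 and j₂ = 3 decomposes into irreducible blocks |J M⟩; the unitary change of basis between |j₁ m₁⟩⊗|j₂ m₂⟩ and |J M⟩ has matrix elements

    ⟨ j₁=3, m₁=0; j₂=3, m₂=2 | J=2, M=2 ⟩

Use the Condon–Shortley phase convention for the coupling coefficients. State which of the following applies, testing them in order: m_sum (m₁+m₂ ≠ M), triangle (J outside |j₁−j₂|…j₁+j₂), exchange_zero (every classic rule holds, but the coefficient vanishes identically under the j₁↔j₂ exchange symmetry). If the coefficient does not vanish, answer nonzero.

nonzero

m-sum: m₁+m₂ = 0+2 = 2, M = 2  ✓
triangle: |j₁−j₂| = 0 ≤ J = 2 ≤ j₁+j₂ = 6  ✓
exchange: j₁≠j₂ or m₁≠m₂ — the exchange symmetry imposes no constraint here
value check: CG = −√(5/21) = -0.487950 ≠ 0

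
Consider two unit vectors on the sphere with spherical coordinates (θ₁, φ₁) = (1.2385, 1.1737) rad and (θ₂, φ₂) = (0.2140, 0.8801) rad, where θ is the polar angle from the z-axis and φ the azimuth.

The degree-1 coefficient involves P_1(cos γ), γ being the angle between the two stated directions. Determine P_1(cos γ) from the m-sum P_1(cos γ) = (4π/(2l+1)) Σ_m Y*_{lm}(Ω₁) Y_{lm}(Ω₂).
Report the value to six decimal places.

Expand P_1 via completeness: Σ_{m} conj(Y_{1,m}) at Ω₁ times Y_{1,m} at Ω₂ —
  m=-1: Y*=0.12631 + 0.30118j  Y=0.04674 - 0.05656j  product 0.02294 + 0.00693j
  m=+0: Y*=0.15939 + 0.00000j  Y=0.47746 + 0.00000j  product 0.07610 + 0.00000j
  m=+1: Y*=-0.12631 + 0.30118j  Y=-0.04674 - 0.05656j  product 0.02294 - 0.00693j
Σ over m = 0.12198 + 0.00000j; ×(4π/3) → 0.51094 + 0.00000j. Real part: 0.510936

0.510936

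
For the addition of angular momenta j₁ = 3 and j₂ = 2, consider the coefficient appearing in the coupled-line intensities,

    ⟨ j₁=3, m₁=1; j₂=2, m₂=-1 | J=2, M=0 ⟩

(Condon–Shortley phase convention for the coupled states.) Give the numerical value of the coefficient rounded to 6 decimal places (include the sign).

√[5·3!3!1!/8! · 4!2!1!3!2!2!] = √(36/7)
  +(−1)^0/∏(0,3,2,1,1,0)! = 1/12  (running 1/12)
  +(−1)^1/∏(1,2,1,0,2,1)! = -1/4  (running -1/6)
⟨..|..⟩ = √(36/7)·(-1/6) = -0.377964

−√(1/7) = -0.377964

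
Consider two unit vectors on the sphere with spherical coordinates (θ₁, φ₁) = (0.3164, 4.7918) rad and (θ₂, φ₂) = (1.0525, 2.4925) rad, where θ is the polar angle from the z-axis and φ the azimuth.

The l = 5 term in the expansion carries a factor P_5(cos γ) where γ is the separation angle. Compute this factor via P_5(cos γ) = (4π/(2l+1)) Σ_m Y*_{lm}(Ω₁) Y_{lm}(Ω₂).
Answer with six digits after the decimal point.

Expand P_5 via completeness: Σ_{m} conj(Y_{5,m}) at Ω₁ times Y_{5,m} at Ω₂ —
  [-5]  conj(Y_{5,-5})(Ω₁) = +0.000523-0.001248i ; Y_{5,-5}(Ω₂) = +0.228326+0.023802i ; Δ = +0.000149-0.000273i
  [-4]  conj(Y_{5,-4})(Ω₁) = +0.012420+0.004083i ; Y_{5,-4}(Ω₂) = -0.353980+0.214707i ; Δ = -0.005273+0.001221i
  [-3]  conj(Y_{5,-3})(Ω₁) = -0.017531+0.072189i ; Y_{5,-3}(Ω₂) = +0.100775-0.254907i ; Δ = +0.016635+0.011744i
  [-2]  conj(Y_{5,-2})(Ω₁) = -0.263218-0.042160i ; Y_{5,-2}(Ω₂) = -0.044987-0.160915i ; Δ = +0.005057+0.044252i
  [-1]  conj(Y_{5,-1})(Ω₁) = +0.043369-0.544990i ; Y_{5,-1}(Ω₂) = +0.259545+0.196936i ; Δ = +0.118585-0.132909i
  [+0]  conj(Y_{5,0})(Ω₁) = +0.352216-0.000000i ; Y_{5,0}(Ω₂) = +0.093573+0.000000i ; Δ = +0.032958+0.000000i
  [+1]  conj(Y_{5,1})(Ω₁) = -0.043369-0.544990i ; Y_{5,1}(Ω₂) = -0.259545+0.196936i ; Δ = +0.118585+0.132909i
  [+2]  conj(Y_{5,2})(Ω₁) = -0.263218+0.042160i ; Y_{5,2}(Ω₂) = -0.044987+0.160915i ; Δ = +0.005057-0.044252i
  [+3]  conj(Y_{5,3})(Ω₁) = +0.017531+0.072189i ; Y_{5,3}(Ω₂) = -0.100775-0.254907i ; Δ = +0.016635-0.011744i
  [+4]  conj(Y_{5,4})(Ω₁) = +0.012420-0.004083i ; Y_{5,4}(Ω₂) = -0.353980-0.214707i ; Δ = -0.005273-0.001221i
  [+5]  conj(Y_{5,5})(Ω₁) = -0.000523-0.001248i ; Y_{5,5}(Ω₂) = -0.228326+0.023802i ; Δ = +0.000149+0.000273i
Total Σ_m = +0.303264-0.000000i. Multiply by 1.142397: +0.346447-0.000000i. P_5(cos γ) = 0.346447

0.346447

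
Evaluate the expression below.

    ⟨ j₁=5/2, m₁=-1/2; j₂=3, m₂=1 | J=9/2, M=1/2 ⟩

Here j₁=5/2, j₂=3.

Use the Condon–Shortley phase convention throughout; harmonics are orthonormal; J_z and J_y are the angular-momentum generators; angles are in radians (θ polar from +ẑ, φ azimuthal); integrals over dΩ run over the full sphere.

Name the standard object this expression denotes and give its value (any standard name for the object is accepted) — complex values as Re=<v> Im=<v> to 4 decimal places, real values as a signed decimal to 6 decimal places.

This is a Clebsch–Gordan (vector-coupling) coefficient.
triangle: 1!*4!*5!/11! = 2880/39916800
(j±m)!: 2!*3!*4!*2!*5!*4! = 1658880
prefactor² = (2J+1)*Δ*N² = 92160/77
  k=0: +1/(0!*1!*3!*4!*1!*1!) = 1/144
  k=1: −1/(1!*0!*2!*3!*2!*2!) = -1/48
Σ = -1/72  ⇒  CG² = 92160/77*(-1/72)² = 160/693
CG = −√(160/693) = -0.480500

Clebsch–Gordan coefficient, −√(160/693) ≈ -0.480500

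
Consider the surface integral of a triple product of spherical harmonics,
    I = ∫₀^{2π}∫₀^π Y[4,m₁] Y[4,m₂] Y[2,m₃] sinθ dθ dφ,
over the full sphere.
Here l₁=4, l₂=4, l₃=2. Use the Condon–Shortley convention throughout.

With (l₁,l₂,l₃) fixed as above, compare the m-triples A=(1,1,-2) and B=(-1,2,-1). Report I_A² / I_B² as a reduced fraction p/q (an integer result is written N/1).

200/81

Same 4,4,2: normalisation and zero-m 3j drop out of the ratio.
A: Δ: 6! 2! 2! / 11! → 1/13860; sum: t=3:−1/144 = -1/144; 3j²(4 4 2; 1 1 -2) = Δ·Π!·Σ² = 10/231  (sign -1)
B: Δ: 6! 2! 2! / 11! → 1/13860; sum: t=4:+1/96 t=5:−1/240 = 1/160; 3j²(4 4 2; -1 2 -1) = Δ·Π!·Σ² = 27/1540  (sign -1)
I_A²/I_B² = (10/231)/(27/1540) = 200/81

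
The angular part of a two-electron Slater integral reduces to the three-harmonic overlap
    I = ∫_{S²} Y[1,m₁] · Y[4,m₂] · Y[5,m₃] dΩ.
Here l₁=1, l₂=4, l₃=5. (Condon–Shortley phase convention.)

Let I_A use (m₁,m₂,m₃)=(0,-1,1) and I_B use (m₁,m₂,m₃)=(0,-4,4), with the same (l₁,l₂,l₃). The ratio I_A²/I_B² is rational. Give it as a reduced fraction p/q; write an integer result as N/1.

Same 1,4,5: normalisation and zero-m 3j drop out of the ratio.
A: Δ: 0! 2! 8! / 11! → 1/495; sum: t=0:+1/720 = 1/720; 3j²(1 4 5; 0 -1 1) = Δ·Π!·Σ² = 8/165  (sign +1)
B: Δ: 0! 2! 8! / 11! → 1/495; sum: t=0:+1/40320 = 1/40320; 3j²(1 4 5; 0 -4 4) = Δ·Π!·Σ² = 1/55  (sign -1)
I_A²/I_B² = (8/165)/(1/55) = 8/3

8/3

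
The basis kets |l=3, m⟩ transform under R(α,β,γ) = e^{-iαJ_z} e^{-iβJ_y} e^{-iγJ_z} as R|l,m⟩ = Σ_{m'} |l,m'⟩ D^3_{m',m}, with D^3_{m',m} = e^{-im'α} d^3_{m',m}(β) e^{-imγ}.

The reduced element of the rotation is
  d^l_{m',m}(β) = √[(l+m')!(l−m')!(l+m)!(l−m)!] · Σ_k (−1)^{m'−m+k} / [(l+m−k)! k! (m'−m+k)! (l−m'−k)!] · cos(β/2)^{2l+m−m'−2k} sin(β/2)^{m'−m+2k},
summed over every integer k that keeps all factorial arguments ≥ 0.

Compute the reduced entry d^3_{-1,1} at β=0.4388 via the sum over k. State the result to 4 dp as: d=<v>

d^3_{-1,1}(β=0.4388) via the finite sum:
c=cos(0.438800/2)=0.976028, s=sin(0.438800/2)=0.217644; N=√[2·24·24·2]=48.000000
k∈{2,3,4} keeps every argument non-negative
  k=2: (−1)^0·48.0000/(8)·0.9760^4·0.2176^2 = +0.257926
  k=3: (−1)^1·48.0000/(6)·0.9760^2·0.2176^4 = -0.017100
  k=4: (−1)^2·48.0000/(48)·0.9760^0·0.2176^6 = +0.000106
d^3_{-1,1}(0.4388) = +0.257926 -0.017100 +0.000106 = +0.240932

d=0.2409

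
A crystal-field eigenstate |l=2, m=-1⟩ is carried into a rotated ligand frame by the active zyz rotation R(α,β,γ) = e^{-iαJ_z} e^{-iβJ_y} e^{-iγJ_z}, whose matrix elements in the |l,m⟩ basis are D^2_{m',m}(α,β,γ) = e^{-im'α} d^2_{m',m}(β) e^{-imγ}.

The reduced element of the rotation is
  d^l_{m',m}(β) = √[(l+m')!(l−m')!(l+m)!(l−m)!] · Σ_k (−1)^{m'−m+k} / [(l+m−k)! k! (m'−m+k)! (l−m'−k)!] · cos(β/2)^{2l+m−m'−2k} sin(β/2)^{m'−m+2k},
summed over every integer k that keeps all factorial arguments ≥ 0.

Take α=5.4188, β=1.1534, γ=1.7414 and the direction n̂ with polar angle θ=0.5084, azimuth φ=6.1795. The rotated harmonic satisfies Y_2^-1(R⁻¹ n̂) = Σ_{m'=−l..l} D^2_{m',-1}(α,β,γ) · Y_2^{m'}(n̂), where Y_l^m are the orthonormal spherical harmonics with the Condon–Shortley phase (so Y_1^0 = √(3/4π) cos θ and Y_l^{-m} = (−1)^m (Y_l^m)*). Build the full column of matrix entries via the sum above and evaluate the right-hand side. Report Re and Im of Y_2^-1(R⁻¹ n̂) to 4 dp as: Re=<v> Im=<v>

Need the full column D^2_{m',-1} for m'=−2..2 at α=5.4188, β=1.1534, γ=1.7414.
cos(β/2)=0.838267, sin(β/2)=0.545261
d^2_{-2,-1}: single k=1 term ⇒ +0.642363;  D = +0.642312+0.008112i
d^2_{-1,-1}: k∈[0..1] ⇒ +0.493774 -0.626749 = -0.132975;  D = -0.085031-0.102235i
d^2_{0,-1}: k∈[0..1] ⇒ -0.786731 +0.332867 = -0.453864;  D = +0.077056-0.447275i
d^2_{1,-1}: k∈[0..1] ⇒ +0.626749 -0.088393 = +0.538357;  D = -0.462909+0.274850i
d^2_{2,-1}: single k=0 term ⇒ -0.271784;  D = +0.257245+0.087704i
Y_2^{m'}(θ=0.5084,φ=6.1795) and Σ D·Y over m':
  (+0.6423+0.0081i)·(+0.0896+0.0188i)  (-0.0850-0.1022i)·(+0.3267+0.0340i)  (+0.0771-0.4473i)·(+0.4066+0.0000i)  (-0.4629+0.2749i)·(-0.3267+0.0340i)  (+0.2572+0.0877i)·(+0.0896-0.0188i)
Y_2^-1(R⁻¹ n̂) = +0.230999-0.307852i

Re=0.2310 Im=-0.3079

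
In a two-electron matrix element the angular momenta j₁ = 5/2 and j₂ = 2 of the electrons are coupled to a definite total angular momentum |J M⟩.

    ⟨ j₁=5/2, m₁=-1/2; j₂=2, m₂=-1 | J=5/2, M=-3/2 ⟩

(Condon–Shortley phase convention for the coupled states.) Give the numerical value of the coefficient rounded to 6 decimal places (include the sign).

-0.414039

triangle: 2!*3!*2!/8! = 24/40320
(j±m)!: 2!*3!*1!*3!*1!*4! = 1728
prefactor² = (2J+1)*Δ*N² = 216/35
  k=0: +1/(0!*2!*3!*1!*0!*1!) = 1/12
  k=1: −1/(1!*1!*2!*0!*1!*2!) = -1/4
Σ = -1/6  ⇒  CG² = 216/35*(-1/6)² = 6/35
CG = −√(6/35) = -0.414039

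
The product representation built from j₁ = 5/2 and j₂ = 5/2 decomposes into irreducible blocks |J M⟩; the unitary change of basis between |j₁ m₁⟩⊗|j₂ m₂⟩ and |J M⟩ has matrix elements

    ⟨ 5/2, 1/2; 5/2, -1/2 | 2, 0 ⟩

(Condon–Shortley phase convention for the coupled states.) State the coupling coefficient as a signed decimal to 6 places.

j₁+j₂−J=3  J+j₁−j₂=2  J−j₁+j₂=2  j₁+j₂+J+1=8
(j₁±m₁, j₂±m₂, J±M) = (3,2,2,3,2,2)
P² = 12/7
sum k=0..2:
  [0] +1/24 = 1/24
  [1] −1/2 = -1/2
  [2] +1/8 = 1/8
S = -1/3
C² = P²·S² = 4/21 ; C = -0.436436

−√(4/21) = -0.436436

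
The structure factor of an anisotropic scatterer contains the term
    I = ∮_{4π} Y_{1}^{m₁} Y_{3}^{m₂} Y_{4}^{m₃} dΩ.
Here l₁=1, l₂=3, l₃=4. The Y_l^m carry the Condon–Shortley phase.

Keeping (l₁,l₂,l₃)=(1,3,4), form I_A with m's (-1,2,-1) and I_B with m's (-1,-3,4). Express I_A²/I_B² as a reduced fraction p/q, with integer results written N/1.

Shared (l₁,l₂,l₃)=(1,3,4): N and (l;000)² cancel in I_A²/I_B².
A: Δ = 0!·2!·6!/9! = 1/252; Racah Σ t=0..0: t=0:+1/240 = 1/240; ⇒ 3j(1 3 4; -1 2 -1)² = 1/84, sgn -1
B: Δ = 0!·2!·6!/9! = 1/252; Racah Σ t=0..0: t=0:+1/1440 = 1/1440; ⇒ 3j(1 3 4; -1 -3 4)² = 1/9, sgn +1
I_A²/I_B² = (1/84)/(1/9) = 3/28

3/28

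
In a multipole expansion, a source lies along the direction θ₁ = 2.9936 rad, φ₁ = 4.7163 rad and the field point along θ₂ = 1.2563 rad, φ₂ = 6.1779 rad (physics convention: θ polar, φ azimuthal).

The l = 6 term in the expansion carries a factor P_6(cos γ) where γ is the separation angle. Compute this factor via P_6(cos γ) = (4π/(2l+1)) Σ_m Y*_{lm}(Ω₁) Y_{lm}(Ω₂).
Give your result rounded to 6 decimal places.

0.110140

Addition theorem: P_6(cos γ) = (4π/13) Σ_m Y*_{lm}(Ω₁) Y_{lm}(Ω₂), m = −6…6:
  m=-6: Y*=-0.000005-0.000000i  Y=+0.288309+0.210967i  product -0.000001-0.000001i
  m=-5: Y*=-0.000002+0.000115i  Y=+0.348064+0.202269i  product -0.000024+0.000040i
  m=-4: Y*=+0.001646+0.000026i  Y=+0.014003+0.006272i  product +0.000023+0.000011i
  m=-3: Y*=+0.000188-0.016029i  Y=-0.320756-0.104822i  product -0.001741+0.005122i
  m=-2: Y*=-0.106019-0.000829i  Y=-0.121042-0.025871i  product +0.012811+0.002843i
  m=-1: Y*=-0.001700+0.434570i  Y=+0.293036+0.030967i  product -0.013955+0.127292i
  m=+0: Y*=+0.796115-0.000000i  Y=+0.150374+0.000000i  product +0.119715+0.000000i
  m=+1: Y*=+0.001700+0.434570i  Y=-0.293036+0.030967i  product -0.013955-0.127292i
  m=+2: Y*=-0.106019+0.000829i  Y=-0.121042+0.025871i  product +0.012811-0.002843i
  m=+3: Y*=-0.000188-0.016029i  Y=+0.320756-0.104822i  product -0.001741-0.005122i
  m=+4: Y*=+0.001646-0.000026i  Y=+0.014003-0.006272i  product +0.000023-0.000011i
  m=+5: Y*=+0.000002+0.000115i  Y=-0.348064+0.202269i  product -0.000024-0.000040i
  m=+6: Y*=-0.000005+0.000000i  Y=+0.288309-0.210967i  product -0.000001+0.000001i
Accumulated sum +0.113941-0.000000i; after 4π/(2l+1) scaling, +0.110140-0.000000i ⇒ P_6 = 0.110140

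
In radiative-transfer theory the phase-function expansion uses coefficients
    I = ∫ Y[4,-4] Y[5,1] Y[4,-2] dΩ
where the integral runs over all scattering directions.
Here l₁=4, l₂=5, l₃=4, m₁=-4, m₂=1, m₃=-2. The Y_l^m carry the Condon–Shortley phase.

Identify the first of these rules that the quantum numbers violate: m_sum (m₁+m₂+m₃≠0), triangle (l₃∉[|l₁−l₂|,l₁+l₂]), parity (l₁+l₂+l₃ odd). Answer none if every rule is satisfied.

Σmᵢ = -5  ✗
l₃∈[|l₁−l₂|,l₁+l₂]=[1,9], have l₃=4
Σlᵢ = 13 ⇒ odd

m_sum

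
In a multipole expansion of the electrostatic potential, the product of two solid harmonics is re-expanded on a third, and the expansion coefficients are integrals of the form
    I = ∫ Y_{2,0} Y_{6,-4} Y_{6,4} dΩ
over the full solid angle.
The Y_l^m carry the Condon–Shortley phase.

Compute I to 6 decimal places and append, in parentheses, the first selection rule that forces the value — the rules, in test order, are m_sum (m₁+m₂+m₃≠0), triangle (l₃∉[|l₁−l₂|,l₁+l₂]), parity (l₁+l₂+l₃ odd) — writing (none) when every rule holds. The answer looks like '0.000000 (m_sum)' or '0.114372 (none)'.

-0.022938 (none)

Checks pass: Σm=0; 14 even; l₃=6∈[4,8].
(2·2+1)(2·6+1)(2·6+1) = 845
Δ: 2! 2! 10! / 15! → 1/90090
sum: t=0:+1/69120 t=1:−1/14400 t=2:+1/69120 = -7/172800
3j²(2 6 6; 0 0 0) = Δ·Π!·Σ² = 14/715  (sign -1)
sum: t=0:+1/322560 t=1:−1/362880 t=2:+1/14515200 = 1/2419200
3j²(2 6 6; 0 -4 4) = Δ·Π!·Σ² = 2/5005  (sign +1)
combine: 4πI² = 845·14/715·2/5005 = 4/605
take √, sign -1: I = -0.02293757
No selection rule forces the value: the integral is nonzero (none).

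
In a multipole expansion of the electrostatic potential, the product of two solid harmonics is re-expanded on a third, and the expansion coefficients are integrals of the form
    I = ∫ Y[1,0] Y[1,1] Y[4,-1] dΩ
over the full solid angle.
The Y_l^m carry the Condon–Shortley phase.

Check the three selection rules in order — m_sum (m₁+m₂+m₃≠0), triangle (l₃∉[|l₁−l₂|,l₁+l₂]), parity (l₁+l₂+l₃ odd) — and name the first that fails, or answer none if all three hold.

triangle

m₁+m₂+m₃ = 0 + 1 − 1 = 0  ✓
triangle: need |l₁−l₂| ≤ l₃ ≤ l₁+l₂ = [0,2]; l₃=4 is outside  ✗
parity: l₁+l₂+l₃ = 6 is even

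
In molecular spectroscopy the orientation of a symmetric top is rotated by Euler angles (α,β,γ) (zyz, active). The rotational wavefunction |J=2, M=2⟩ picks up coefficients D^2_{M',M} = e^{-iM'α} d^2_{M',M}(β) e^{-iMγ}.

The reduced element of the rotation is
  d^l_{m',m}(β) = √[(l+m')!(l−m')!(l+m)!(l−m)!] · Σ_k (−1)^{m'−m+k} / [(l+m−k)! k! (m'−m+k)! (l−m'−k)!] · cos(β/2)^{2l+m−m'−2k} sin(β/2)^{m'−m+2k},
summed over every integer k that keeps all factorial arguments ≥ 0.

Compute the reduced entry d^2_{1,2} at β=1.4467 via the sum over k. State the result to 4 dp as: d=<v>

d^2_{1,2}(β=1.4467) via the finite sum:
Half-angle: c=0.749593, s=0.661900. N=√(6·1·24·1)=12.000000
k: max(0,(2)−(1))=1 … min(2+(2),2−(1))=1
  k=1: (−1)^0·12.0000/(6)·0.7496^3·0.6619^1 = +0.557568
d^2_{1,2}(1.4467) = +0.557568

d=0.5576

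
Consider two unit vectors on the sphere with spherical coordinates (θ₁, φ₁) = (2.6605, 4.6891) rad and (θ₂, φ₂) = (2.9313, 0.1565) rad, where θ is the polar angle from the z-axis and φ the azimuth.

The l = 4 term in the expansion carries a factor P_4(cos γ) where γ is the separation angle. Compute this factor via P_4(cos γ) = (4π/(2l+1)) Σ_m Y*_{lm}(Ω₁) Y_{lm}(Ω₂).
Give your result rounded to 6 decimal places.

-0.051966

Term-by-term m-sum for l=4 (normalisation 4π/9 = 1.396263):
  m=-4: Y*=+0.020204-0.001888i  Y=+0.000681-0.000492i  product +0.000013-0.000011i
  m=-3: Y*=-0.007676-0.109682i  Y=-0.009930+0.005038i  product +0.000629+0.001050i
  m=-2: Y*=-0.322076+0.015012i  Y=+0.078981-0.025561i  product -0.025054+0.009418i
  m=-1: Y*=+0.011303+0.485249i  Y=-0.352498+0.055621i  product -0.030974-0.170420i
  m=+0: Y*=+0.109960-0.000000i  Y=+0.668931+0.000000i  product +0.073556+0.000000i
  m=+1: Y*=-0.011303+0.485249i  Y=+0.352498+0.055621i  product -0.030974+0.170420i
  m=+2: Y*=-0.322076-0.015012i  Y=+0.078981+0.025561i  product -0.025054-0.009418i
  m=+3: Y*=+0.007676-0.109682i  Y=+0.009930+0.005038i  product +0.000629-0.001050i
  m=+4: Y*=+0.020204+0.001888i  Y=+0.000681+0.000492i  product +0.000013+0.000011i
Accumulated sum -0.037218+0.000000i; after 4π/(2l+1) scaling, -0.051966+0.000000i ⇒ P_4 = -0.051966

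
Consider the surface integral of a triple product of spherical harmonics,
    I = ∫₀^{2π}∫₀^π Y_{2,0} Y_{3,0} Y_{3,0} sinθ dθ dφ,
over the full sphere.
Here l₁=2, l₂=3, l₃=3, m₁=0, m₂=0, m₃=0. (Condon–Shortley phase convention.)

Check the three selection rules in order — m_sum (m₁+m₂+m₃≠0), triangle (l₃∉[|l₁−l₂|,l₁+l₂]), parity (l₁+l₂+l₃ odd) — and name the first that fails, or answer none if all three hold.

azimuthal sum: 0 + 0 + 0 = 0  ✓
1 ≤ 3 ≤ 5 (triangle on l)  ✓
L = 2 + 3 + 3 = 8 (even)  ✓

none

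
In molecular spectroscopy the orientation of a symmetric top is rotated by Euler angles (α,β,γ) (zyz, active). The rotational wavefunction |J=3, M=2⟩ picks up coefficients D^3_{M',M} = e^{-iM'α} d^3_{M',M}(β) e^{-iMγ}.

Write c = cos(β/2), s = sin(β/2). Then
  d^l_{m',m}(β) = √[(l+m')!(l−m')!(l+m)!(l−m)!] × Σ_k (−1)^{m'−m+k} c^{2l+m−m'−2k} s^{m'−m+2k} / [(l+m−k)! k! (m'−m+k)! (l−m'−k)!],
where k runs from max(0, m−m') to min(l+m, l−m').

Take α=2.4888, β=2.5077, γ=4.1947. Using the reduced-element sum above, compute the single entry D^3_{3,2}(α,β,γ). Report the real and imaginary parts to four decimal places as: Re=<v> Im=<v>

Split into d^3_{3,2}(β=2.5077) × two z-phases.
With c≡cos(β/2)=0.311666 and s≡sin(β/2)=0.950192, N=[720·1·120·1]^{1/2}=293.938769
The bounds max(0,m−m')=0 and min(l+m,l−m')=0 give 1 term
  k=0: (−1)^1·293.9388/(120)·0.3117^5·0.9502^1 = -0.006844
d^3_{3,2}(2.5077) = -0.006844
Attach z-rotation phases: D = e^{-i(3)(2.4888)}·(-0.006844)·e^{-i(2)(4.1947)} = +0.006770-0.001008i

Re=0.0068 Im=-0.0010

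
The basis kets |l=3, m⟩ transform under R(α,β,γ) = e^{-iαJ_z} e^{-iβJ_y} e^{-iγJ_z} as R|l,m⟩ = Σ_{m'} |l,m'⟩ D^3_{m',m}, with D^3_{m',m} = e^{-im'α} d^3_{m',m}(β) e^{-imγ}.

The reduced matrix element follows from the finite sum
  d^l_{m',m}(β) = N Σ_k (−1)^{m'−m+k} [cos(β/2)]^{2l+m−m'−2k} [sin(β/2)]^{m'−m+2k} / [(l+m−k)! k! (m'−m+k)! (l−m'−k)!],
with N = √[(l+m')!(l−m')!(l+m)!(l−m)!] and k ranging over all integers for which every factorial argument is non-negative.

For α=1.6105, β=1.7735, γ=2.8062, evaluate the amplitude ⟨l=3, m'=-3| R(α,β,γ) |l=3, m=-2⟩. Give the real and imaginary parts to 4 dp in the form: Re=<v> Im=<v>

Re=-0.1003 Im=-0.1629

D^3_{-3,-2}(1.6105,1.7735,2.8062) = e^{-i·-3·1.6105}·d^3_{-3,-2}(1.7735)·e^{-i·-2·2.8062}. Compute d first:
c=cos(1.773500/2)=0.631934, s=sin(1.773500/2)=0.775022; N=√[1·720·1·120]=293.938769
Admissible k: 1..1 (factorial args all ≥0)
  k=1: (−1)^0·293.9388/(120)·0.6319^5·0.7750^1 = +0.191315
d^3_{-3,-2}(1.7735) = +0.191315
D = (+0.118830-0.992915i)·(+0.191315)·(+0.783334-0.621601i) = -0.100271-0.162933i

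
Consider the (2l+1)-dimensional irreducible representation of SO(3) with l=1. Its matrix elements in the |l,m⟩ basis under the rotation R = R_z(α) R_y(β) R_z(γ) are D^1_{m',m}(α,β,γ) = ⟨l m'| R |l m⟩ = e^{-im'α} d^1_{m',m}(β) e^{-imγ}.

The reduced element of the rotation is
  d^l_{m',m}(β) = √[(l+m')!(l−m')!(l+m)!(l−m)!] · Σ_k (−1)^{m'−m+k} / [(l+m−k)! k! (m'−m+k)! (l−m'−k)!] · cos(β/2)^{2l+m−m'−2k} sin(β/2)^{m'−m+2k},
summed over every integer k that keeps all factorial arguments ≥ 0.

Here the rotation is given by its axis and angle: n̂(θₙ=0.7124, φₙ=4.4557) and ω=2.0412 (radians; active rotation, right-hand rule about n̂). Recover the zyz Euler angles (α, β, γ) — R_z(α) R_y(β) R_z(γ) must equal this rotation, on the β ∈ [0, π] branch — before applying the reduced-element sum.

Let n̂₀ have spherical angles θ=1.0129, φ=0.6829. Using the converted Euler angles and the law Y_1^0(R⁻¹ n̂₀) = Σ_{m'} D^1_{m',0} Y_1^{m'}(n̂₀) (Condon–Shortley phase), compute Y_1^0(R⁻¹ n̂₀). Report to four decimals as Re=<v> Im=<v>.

Re=-0.2850 Im=0.0000

Axis–angle → zyz. n̂ = (sinθₙcosφₙ, sinθₙsinφₙ, cosθₙ) = (-0.165949, -0.632236, +0.756795), ω = 2.0412.
R = I cosω + sinω [n̂]ₓ + (1−cosω) n̂n̂ᵀ gives
  R = [-0.413225, -0.522124, -0.746078; +0.827069, +0.127648, -0.547415; +0.381054, -0.843263, +0.379085]
β = atan2(√(R₁₃²+R₂₃²), R₃₃) = 1.181989; α = atan2(R₂₃, R₁₃) mod 2π = 3.774595; γ = atan2(R₃₂, −R₃₁) mod 2π = 4.287973
Need the full column D^1_{m',0} for m'=−1..1 at α=3.7746, β=1.1820, γ=4.2880.
cos(β/2)=0.830387, sin(β/2)=0.557187
d^1_{-1,0}: single k=1 term ⇒ +0.654330;  D = -0.527557-0.387081i
d^1_{0,0}: k∈[0..1] ⇒ +0.689542 -0.310458 = +0.379085;  D = +0.379085+0.000000i
d^1_{1,0}: single k=0 term ⇒ -0.654330;  D = +0.527557-0.387081i
Y_1^{m'}(θ=1.0129,φ=0.6829) and Σ D·Y over m':
  (-0.5276-0.3871i)·(+0.2274-0.1850i)  (+0.3791+0.0000i)·(+0.2587+0.0000i)  (+0.5276-0.3871i)·(-0.2274-0.1850i)
Y_1^0(R⁻¹ n̂) = -0.285043+0.000000i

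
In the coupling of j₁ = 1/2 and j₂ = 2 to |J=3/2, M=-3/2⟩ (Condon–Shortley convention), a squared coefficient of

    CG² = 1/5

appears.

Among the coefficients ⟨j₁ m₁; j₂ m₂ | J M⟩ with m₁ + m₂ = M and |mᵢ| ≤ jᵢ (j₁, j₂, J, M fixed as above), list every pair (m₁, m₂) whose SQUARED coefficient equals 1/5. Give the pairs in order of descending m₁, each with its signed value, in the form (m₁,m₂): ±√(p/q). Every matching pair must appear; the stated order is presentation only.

(-1/2,-1): −√(1/5)

Admissible pairs with m₁+m₂ = M = -3/2: (-1/2,-1), (1/2,-2)
  (m₁,m₂)=(1/2,-2): CG² = 4/5, CG = +√(4/5)
  (m₁,m₂)=(-1/2,-1): CG² = 1/5, CG = −√(1/5)   ← matches the target
Pairs with CG² = 1/5: (-1/2,-1): −√(1/5)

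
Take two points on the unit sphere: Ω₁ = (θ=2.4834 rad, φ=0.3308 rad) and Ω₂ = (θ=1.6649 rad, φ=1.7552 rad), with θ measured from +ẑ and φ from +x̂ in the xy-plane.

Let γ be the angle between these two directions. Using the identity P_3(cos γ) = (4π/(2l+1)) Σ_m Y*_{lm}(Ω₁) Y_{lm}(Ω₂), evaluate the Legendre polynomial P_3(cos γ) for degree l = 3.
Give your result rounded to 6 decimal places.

Summing Y*_{l m}(θ₁,φ₁)·Y_{l m}(θ₂,φ₂) over m ∈ [−3, 3]; prefactor 4π/(2·3+1) = 1.795196:
  [-3]  conj(Y_{3,-3})(Ω₁) = +0.052203+0.079958i ; Y_{3,-3}(Ω₂) = +0.216322+0.350300i ; Δ = -0.016717+0.035583i
  [-2]  conj(Y_{3,-2})(Ω₁) = -0.238681-0.185854i ; Y_{3,-2}(Ω₂) = +0.088783-0.034314i ; Δ = -0.027568-0.008311i
  [-1]  conj(Y_{3,-1})(Ω₁) = +0.398089+0.136711i ; Y_{3,-1}(Ω₂) = +0.056392+0.302332i ; Δ = -0.018883+0.128064i
  [+0]  conj(Y_{3,0})(Ω₁) = -0.038139-0.000000i ; Y_{3,0}(Ω₂) = +0.103648+0.000000i ; Δ = -0.003953-0.000000i
  [+1]  conj(Y_{3,1})(Ω₁) = -0.398089+0.136711i ; Y_{3,1}(Ω₂) = -0.056392+0.302332i ; Δ = -0.018883-0.128064i
  [+2]  conj(Y_{3,2})(Ω₁) = -0.238681+0.185854i ; Y_{3,2}(Ω₂) = +0.088783+0.034314i ; Δ = -0.027568+0.008311i
  [+3]  conj(Y_{3,3})(Ω₁) = -0.052203+0.079958i ; Y_{3,3}(Ω₂) = -0.216322+0.350300i ; Δ = -0.016717-0.035583i
Total Σ_m = -0.130289-0.000000i. Multiply by 1.795196: -0.233894-0.000000i. P_3(cos γ) = -0.233894

-0.233894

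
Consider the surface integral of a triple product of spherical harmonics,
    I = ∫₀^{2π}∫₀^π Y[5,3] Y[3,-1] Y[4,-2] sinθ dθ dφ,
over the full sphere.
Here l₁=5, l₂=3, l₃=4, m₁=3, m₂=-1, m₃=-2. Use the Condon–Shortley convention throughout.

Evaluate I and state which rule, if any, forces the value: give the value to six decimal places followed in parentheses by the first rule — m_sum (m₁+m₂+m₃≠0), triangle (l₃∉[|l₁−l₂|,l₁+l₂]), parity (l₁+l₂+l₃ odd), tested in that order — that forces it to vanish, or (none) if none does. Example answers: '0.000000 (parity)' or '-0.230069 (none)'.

-0.144236 (none)

Checks pass: Σm=0; 12 even; l₃=4∈[2,8].
(2·5+1)(2·3+1)(2·4+1) = 693
Δ: 4! 6! 2! / 13! → 1/180180
sum: t=1:−1/576 t=2:+1/144 t=3:−1/576 = 1/288
3j²(5 3 4; 0 0 0) = Δ·Π!·Σ² = 20/1001  (sign +1)
sum: t=0:+1/2304 t=1:−1/720 t=2:+1/5760 = -1/1280
3j²(5 3 4; 3 -1 -2) = Δ·Π!·Σ² = 27/1430  (sign -1)
combine: 4πI² = 693·20/1001·27/1430 = 486/1859
take √, sign -1: I = -0.14423595
No selection rule forces the value: the integral is nonzero (none).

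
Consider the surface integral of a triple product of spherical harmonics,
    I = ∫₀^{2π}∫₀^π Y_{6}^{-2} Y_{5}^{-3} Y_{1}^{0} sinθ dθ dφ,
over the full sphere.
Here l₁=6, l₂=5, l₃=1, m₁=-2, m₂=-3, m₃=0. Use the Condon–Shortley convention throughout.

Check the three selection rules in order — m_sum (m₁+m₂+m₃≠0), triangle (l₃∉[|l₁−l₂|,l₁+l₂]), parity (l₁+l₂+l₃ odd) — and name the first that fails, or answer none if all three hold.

azimuthal sum: -2 − 3 + 0 = -5  ✗
1 ≤ 1 ≤ 11 (triangle on l)
L = 6 + 5 + 1 = 12 (even)

m_sum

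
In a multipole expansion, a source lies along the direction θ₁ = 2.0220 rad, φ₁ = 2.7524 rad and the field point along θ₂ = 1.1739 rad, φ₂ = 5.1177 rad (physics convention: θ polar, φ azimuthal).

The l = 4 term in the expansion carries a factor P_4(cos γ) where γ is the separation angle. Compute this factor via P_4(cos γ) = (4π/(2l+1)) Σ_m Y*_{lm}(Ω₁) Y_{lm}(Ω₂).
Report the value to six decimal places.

Addition theorem: P_4(cos γ) = (4π/9) Σ_m Y*_{lm}(Ω₁) Y_{lm}(Ω₂), m = −4…4:
  m=-4: (0.004071, -0.290218) × (-0.016145, -0.319754) = (-0.092864, 0.003384)  (running Σ = (-0.092864, 0.003384))
  m=-3: (0.156081, -0.365878) × (-0.355904, -0.131880) = (-0.103802, 0.109634)  (running Σ = (-0.196666, 0.113017))
  m=-2: (0.063846, -0.062957) × (-0.009016, 0.009483) = (0.000021, 0.001173)  (running Σ = (-0.196644, 0.114191))
  m=-1: (-0.286674, 0.117568) × (-0.129948, -0.302862) = (0.072860, 0.071545)  (running Σ = (-0.123785, 0.185735))
  m=0: (-0.152206, -0.000000) × (-0.074189, 0.000000) = (0.011292, 0.000000)  (running Σ = (-0.112493, 0.185735))
  m=1: (0.286674, 0.117568) × (0.129948, -0.302862) = (0.072860, -0.071545)  (running Σ = (-0.039633, 0.114191))
  m=2: (0.063846, 0.062957) × (-0.009016, -0.009483) = (0.000021, -0.001173)  (running Σ = (-0.039611, 0.113017))
  m=3: (-0.156081, -0.365878) × (0.355904, -0.131880) = (-0.103802, -0.109634)  (running Σ = (-0.143413, 0.003384))
  m=4: (0.004071, 0.290218) × (-0.016145, 0.319754) = (-0.092864, -0.003384)  (running Σ = (-0.236277, 0.000000))
Accumulated sum (-0.236277, 0.000000); after 4π/(2l+1) scaling, (-0.329905, 0.000000) ⇒ P_4 = -0.329905

-0.329905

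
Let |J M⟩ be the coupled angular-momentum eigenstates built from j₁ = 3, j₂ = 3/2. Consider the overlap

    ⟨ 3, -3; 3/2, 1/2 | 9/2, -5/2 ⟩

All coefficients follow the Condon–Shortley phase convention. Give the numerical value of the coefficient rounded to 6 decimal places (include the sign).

√[10·0!6!3!/10! · 0!6!2!1!2!7!] = √(172800)
  +(−1)^0/∏(0,0,6,2,0,1)! = 1/1440  (running 1/1440)
⟨..|..⟩ = √(172800)·(1/1440) = +0.288675

+√(1/12) = +0.288675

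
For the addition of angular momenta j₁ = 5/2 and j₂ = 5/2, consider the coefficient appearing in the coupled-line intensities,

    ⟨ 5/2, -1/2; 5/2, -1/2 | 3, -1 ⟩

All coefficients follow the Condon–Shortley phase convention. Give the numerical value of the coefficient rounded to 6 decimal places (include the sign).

−√(4/15) = -0.516398

√[7·2!3!3!/9! · 2!3!2!3!2!4!] = √(48/5)
  +(−1)^0/∏(0,2,3,2,0,1)! = 1/24  (running 1/24)
  +(−1)^1/∏(1,1,2,1,1,2)! = -1/4  (running -5/24)
  +(−1)^2/∏(2,0,1,0,2,3)! = 1/24  (running -1/6)
⟨..|..⟩ = √(48/5)·(-1/6) = -0.516398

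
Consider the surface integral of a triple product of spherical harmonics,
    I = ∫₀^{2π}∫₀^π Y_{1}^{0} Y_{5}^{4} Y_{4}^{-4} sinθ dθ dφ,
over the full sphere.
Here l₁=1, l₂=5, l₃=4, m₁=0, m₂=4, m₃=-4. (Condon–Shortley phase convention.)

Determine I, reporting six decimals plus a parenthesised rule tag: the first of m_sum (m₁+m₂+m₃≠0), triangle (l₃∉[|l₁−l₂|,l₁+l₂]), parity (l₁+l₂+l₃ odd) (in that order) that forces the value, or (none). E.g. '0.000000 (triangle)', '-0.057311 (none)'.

m-sum 0 ✓  L=10 even ✓  4≤4≤6 ✓
Π(2lᵢ+1) = 3×11×9 = 297
triangle coeff Δ(1,5,4) = 1/495
Σ_t [1,1]: t=1:−1/576 = -1/576
(3j)²=5/99 [(1 5 4; 0 0 0)], sign=-1
Σ_t [1,1]: t=1:−1/40320 = -1/40320
(3j)²=1/55 [(1 5 4; 0 4 -4)], sign=-1
⇒ 4πI² = 3/11
I = (+1)√(3/11/(4π)) = 0.14731920
No selection rule forces the value: the integral is nonzero (none).

0.147319 (none)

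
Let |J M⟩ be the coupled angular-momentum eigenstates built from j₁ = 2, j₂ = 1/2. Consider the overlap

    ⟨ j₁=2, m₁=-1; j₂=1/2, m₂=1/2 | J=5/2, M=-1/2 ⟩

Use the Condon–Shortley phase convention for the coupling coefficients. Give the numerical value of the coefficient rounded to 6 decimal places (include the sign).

triangle: 0!×4!×1!/6! = 24/720
(j±m)!: 1!×3!×1!×0!×2!×3! = 72
prefactor² = (2J+1)×Δ×N² = 72/5
  k=0: +1/(0!×0!×3!×1!×1!×0!) = 1/6
Σ = 1/6  ⇒  CG² = 72/5×(1/6)² = 2/5
CG = +√(2/5) = +0.632456

+0.632456  (= +√(2/5))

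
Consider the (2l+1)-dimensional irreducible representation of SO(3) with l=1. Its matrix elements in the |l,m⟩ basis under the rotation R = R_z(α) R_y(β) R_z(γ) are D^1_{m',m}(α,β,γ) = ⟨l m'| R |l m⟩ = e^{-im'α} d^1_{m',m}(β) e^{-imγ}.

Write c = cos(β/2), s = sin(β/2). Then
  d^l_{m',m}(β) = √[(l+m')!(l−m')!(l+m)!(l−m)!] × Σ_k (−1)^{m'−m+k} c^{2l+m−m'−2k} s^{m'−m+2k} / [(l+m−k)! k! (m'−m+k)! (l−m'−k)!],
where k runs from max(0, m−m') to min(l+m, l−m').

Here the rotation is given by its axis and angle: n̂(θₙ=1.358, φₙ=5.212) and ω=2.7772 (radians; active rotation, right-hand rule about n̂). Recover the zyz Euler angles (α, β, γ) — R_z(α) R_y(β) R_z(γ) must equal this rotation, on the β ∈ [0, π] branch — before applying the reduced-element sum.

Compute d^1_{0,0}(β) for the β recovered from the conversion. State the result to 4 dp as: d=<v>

d=-0.8481

Axis–angle → zyz. n̂ = (sinθₙcosφₙ, sinθₙsinφₙ, cosθₙ) = (+0.468278, -0.857970, +0.211194), ω = 2.7772.
R = I cosω + sinω [n̂]ₓ + (1−cosω) n̂n̂ᵀ gives
  R = [-0.510170, -0.852423, -0.114464; -0.701891, +0.489552, -0.517385; +0.497066, -0.183613, -0.848063]
β = atan2(√(R₁₃²+R₂₃²), R₃₃) = 2.583116; α = atan2(R₂₃, R₁₃) mod 2π = 4.494661; γ = atan2(R₃₂, −R₃₁) mod 2π = 3.495439
d^1_{0,0}(β=2.5831) via the finite sum:
With c≡cos(β/2)=0.275624 and s≡sin(β/2)=0.961266, N=[1·1·1·1]^{1/2}=1.000000
k: max(0,(0)−(0))=0 … min(1+(0),1−(0))=1
  k=0: (−1)^0·1.0000/(1)·0.2756^2·0.9613^0 = +0.075968
  k=1: (−1)^1·1.0000/(1)·0.2756^0·0.9613^2 = -0.924032
d^1_{0,0}(2.5831) = +0.075968 -0.924032 = -0.848063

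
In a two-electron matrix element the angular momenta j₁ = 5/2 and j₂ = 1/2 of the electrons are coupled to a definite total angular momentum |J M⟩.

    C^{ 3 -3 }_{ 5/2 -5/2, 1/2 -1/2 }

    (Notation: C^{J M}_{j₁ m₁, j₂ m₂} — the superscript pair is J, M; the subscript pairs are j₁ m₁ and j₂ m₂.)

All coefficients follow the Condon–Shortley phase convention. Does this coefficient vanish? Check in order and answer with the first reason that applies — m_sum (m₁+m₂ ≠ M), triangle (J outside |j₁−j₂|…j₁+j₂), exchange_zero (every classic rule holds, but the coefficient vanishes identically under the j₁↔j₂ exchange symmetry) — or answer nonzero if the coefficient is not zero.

nonzero

m-sum: m₁+m₂ = -5/2+(-1/2) = -3, M = -3  ✓
triangle: |j₁−j₂| = 2 ≤ J = 3 ≤ j₁+j₂ = 3  ✓
exchange: j₁≠j₂ or m₁≠m₂ — the exchange symmetry imposes no constraint here
value check: CG = +1 = +1.000000 ≠ 0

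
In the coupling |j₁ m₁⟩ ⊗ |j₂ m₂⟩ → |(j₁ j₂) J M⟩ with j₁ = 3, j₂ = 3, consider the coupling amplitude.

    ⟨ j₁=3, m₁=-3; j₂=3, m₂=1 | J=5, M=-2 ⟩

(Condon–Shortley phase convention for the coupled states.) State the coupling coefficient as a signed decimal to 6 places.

√[11·1!5!5!/12! · 0!6!4!2!3!7!] = √(345600)
  +(−1)^1/∏(1,0,5,3,0,2)! = -1/1440  (running -1/1440)
⟨..|..⟩ = √(345600)·(-1/1440) = -0.408248

-0.408248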